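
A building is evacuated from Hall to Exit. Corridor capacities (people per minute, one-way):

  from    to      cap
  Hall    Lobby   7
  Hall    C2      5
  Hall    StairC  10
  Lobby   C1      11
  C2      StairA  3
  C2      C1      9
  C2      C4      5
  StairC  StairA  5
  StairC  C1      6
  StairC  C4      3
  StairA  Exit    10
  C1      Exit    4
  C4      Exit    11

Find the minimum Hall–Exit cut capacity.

Augment Hall→Lobby→C1→Exit: bottleneck 4, flow now 4.
Augment Hall→C2→StairA→Exit: bottleneck 3, flow now 7.
Augment Hall→C2→C4→Exit: bottleneck 2, flow now 9.
Augment Hall→StairC→StairA→Exit: bottleneck 5, flow now 14.
Augment Hall→StairC→C4→Exit: bottleneck 3, flow now 17.
No augmenting path remains; maximum flow = 17.
By max-flow min-cut, the minimum cut capacity equals the max flow.
In the residual graph, reachable from Hall: {Hall, Lobby, StairC, C1}.
Min-cut edges: Hall→C2 (5), StairC→StairA (5), StairC→C4 (3), C1→Exit (4); capacity 5 + 5 + 3 + 4 = 17.

17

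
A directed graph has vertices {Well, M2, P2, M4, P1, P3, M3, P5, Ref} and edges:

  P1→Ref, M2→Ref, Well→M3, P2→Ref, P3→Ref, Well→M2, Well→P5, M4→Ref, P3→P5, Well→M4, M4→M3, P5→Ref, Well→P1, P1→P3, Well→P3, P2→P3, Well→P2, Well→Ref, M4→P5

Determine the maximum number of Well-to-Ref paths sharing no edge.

Assign every edge capacity 1; by Menger, the answer equals the max flow.
Path Well→Ref (+1); total 1.
Path Well→M2→Ref (+1); total 2.
Path Well→P2→Ref (+1); total 3.
Path Well→M4→Ref (+1); total 4.
Path Well→P1→Ref (+1); total 5.
Path Well→P3→Ref (+1); total 6.
Path Well→P5→Ref (+1); total 7.
No residual Well→Ref path; max flow = 7.
Certifying cut of size 7: {Well→M2, Well→M4, Well→P1, Well→P2, Well→P3, Well→P5, Well→Ref}.

7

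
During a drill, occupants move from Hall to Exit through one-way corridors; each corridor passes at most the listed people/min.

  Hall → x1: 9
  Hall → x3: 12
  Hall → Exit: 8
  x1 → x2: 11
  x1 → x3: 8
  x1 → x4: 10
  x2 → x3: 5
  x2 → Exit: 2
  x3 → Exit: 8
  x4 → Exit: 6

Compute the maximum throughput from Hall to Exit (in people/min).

24

Augment Hall→Exit: bottleneck 8, flow now 8.
Augment Hall→x3→Exit: bottleneck 8, flow now 16.
Augment Hall→x1→x2→Exit: bottleneck 2, flow now 18.
Augment Hall→x1→x4→Exit: bottleneck 6, flow now 24.
No augmenting path remains; maximum flow = 24.
In the residual graph, reachable from Hall: {Hall, x1, x2, x3, x4}.
Min-cut edges: Hall→Exit (8), x2→Exit (2), x3→Exit (8), x4→Exit (6); capacity 8 + 2 + 8 + 6 = 24.
This cut is saturated, so no flow can exceed 24.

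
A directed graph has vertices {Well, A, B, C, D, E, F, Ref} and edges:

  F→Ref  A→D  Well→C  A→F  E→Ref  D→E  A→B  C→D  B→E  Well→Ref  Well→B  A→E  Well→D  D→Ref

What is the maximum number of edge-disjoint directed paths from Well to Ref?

Assign every edge capacity 1; by Menger, the answer equals the max flow.
Path Well→Ref (+1); total 1.
Path Well→D→Ref (+1); total 2.
Path Well→B→E→Ref (+1); total 3.
No residual Well→Ref path; max flow = 3.
Certifying cut of size 3: {D→Ref, E→Ref, Well→Ref}.

3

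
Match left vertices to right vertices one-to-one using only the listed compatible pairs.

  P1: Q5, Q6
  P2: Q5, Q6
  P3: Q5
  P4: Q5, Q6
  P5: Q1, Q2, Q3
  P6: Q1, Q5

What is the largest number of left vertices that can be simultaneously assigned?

Unit-capacity flow: source→left, listed edges, right→sink; max matching = max flow.
Augmenting path P1→Q5 (+1); matched 1.
Augmenting path P2→Q6 (+1); matched 2.
Augmenting path P5→Q1 (+1); matched 3.
Augmenting path P6→Q1→P5→Q2 (+1); matched 4.
No augmenting path remains; maximum matching = 4.
König certificate: {P5, P6, Q5, Q6} is a vertex cover of size 4 (every listed pair touches it), so no matching can be larger.

4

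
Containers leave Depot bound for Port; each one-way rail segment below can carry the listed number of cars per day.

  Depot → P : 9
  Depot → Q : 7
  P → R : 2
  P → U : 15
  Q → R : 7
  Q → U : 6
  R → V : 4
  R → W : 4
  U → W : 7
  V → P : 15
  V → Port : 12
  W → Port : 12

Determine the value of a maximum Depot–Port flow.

15

Augment Depot→P→R→V→Port: bottleneck 2, flow now 2.
Augment Depot→P→U→W→Port: bottleneck 7, flow now 9.
Augment Depot→Q→R→V→Port: bottleneck 2, flow now 11.
Augment Depot→Q→R→W→Port: bottleneck 4, flow now 15.
No augmenting path remains; maximum flow = 15.
In the residual graph, reachable from Depot: {Depot, P, Q, R, U}.
Min-cut edges: R→V (4), R→W (4), U→W (7); capacity 4 + 4 + 7 = 15.
This cut is saturated, so no flow can exceed 15.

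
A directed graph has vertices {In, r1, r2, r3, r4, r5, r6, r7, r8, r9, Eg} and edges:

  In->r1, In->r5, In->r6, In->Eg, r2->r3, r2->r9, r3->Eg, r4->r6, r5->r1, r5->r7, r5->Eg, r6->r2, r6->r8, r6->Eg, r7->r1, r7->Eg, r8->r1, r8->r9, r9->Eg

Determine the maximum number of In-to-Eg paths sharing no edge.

Assign every edge capacity 1; by Menger, the answer equals the max flow.
Path In→Eg (+1); total 1.
Path In→r5→Eg (+1); total 2.
Path In→r6→Eg (+1); total 3.
No residual In→Eg path; max flow = 3.
Certifying cut of size 3: {In→Eg, In→r5, In→r6}.

3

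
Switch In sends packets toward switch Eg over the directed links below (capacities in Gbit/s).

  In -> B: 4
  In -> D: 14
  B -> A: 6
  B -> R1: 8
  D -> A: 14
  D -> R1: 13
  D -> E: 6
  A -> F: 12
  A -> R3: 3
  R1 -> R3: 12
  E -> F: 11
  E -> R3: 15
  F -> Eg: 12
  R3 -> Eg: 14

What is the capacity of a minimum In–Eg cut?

18

Augment In→B→A→F→Eg: bottleneck 4, flow now 4.
Augment In→D→A→F→Eg: bottleneck 8, flow now 12.
Augment In→D→A→R3→Eg: bottleneck 3, flow now 15.
Augment In→D→R1→R3→Eg: bottleneck 3, flow now 18.
No augmenting path remains; maximum flow = 18.
By max-flow min-cut, the minimum cut capacity equals the max flow.
In the residual graph, reachable from In: {In}.
Min-cut edges: In→B (4), In→D (14); capacity 4 + 14 = 18.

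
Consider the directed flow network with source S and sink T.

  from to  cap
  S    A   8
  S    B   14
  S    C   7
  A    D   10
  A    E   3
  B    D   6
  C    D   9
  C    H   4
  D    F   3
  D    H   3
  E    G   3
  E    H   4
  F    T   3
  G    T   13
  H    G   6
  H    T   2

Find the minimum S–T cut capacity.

13

Augment S→C→H→T: bottleneck 2, flow now 2.
Augment S→A→D→F→T: bottleneck 3, flow now 5.
Augment S→A→E→G→T: bottleneck 3, flow now 8.
Augment S→C→H→G→T: bottleneck 2, flow now 10.
Augment S→A→D→H→G→T: bottleneck 2, flow now 12.
Augment S→B→D→H→G→T: bottleneck 1, flow now 13.
No augmenting path remains; maximum flow = 13.
By max-flow min-cut, the minimum cut capacity equals the max flow.
In the residual graph, reachable from S: {S, A, B, C, D}.
Min-cut edges: A→E (3), C→H (4), D→F (3), D→H (3); capacity 3 + 4 + 3 + 3 = 13.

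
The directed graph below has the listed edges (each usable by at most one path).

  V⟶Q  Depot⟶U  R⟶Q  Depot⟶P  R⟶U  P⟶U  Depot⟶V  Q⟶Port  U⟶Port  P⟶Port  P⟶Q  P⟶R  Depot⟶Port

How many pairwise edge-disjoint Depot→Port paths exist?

Assign every edge capacity 1; by Menger, the answer equals the max flow.
Path Depot→Port (+1); total 1.
Path Depot→P→Port (+1); total 2.
Path Depot→U→Port (+1); total 3.
Path Depot→V→Q→Port (+1); total 4.
No residual Depot→Port path; max flow = 4.
Certifying cut of size 4: {Depot→P, Depot→Port, Depot→U, Depot→V}.

4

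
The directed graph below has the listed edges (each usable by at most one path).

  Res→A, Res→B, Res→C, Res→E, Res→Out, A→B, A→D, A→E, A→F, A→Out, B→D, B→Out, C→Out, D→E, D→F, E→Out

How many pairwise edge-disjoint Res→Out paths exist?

Assign every edge capacity 1; by Menger, the answer equals the max flow.
Path Res→Out (+1); total 1.
Path Res→A→Out (+1); total 2.
Path Res→B→Out (+1); total 3.
Path Res→C→Out (+1); total 4.
Path Res→E→Out (+1); total 5.
No residual Res→Out path; max flow = 5.
Certifying cut of size 5: {Res→A, Res→B, Res→C, Res→E, Res→Out}.

5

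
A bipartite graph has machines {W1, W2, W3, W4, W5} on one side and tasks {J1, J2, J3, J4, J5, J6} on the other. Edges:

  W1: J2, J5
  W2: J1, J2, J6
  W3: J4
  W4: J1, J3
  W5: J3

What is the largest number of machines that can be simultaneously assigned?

Unit-capacity flow: source→left, listed edges, right→sink; max matching = max flow.
Augmenting path W1→J2 (+1); matched 1.
Augmenting path W2→J1 (+1); matched 2.
Augmenting path W3→J4 (+1); matched 3.
Augmenting path W4→J3 (+1); matched 4.
Augmenting path W5→J3→W4→J1→W2→J6 (+1); matched 5.
No augmenting path remains; maximum matching = 5.
König certificate: {W1, W2, W3, W4, W5} is a vertex cover of size 5 (every listed pair touches it), so no matching can be larger.

5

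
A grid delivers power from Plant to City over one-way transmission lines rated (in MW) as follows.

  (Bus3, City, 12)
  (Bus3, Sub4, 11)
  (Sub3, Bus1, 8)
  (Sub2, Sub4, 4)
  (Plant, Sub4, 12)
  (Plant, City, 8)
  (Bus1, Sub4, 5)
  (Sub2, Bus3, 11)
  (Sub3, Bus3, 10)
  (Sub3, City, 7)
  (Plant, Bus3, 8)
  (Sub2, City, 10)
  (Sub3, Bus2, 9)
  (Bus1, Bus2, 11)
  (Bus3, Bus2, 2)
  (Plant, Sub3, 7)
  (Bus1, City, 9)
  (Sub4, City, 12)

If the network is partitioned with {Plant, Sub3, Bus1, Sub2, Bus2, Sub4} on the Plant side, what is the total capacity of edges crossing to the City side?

75

Edges leaving {Plant, Sub3, Bus1, Sub2, Bus2, Sub4}: Plant→Bus3 (8), Plant→City (8), Sub3→Bus3 (10), Sub3→City (7), Bus1→City (9), Sub2→Bus3 (11), Sub2→City (10), Sub4→City (12).
Cut capacity = 8 + 8 + 10 + 7 + 9 + 11 + 10 + 12 = 75.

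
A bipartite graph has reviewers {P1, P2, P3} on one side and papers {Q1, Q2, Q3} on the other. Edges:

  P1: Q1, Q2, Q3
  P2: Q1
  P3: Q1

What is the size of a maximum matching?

Unit-capacity flow: source→left, listed edges, right→sink; max matching = max flow.
Augmenting path P1→Q1 (+1); matched 1.
Augmenting path P2→Q1→P1→Q2 (+1); matched 2.
No augmenting path remains; maximum matching = 2.
König certificate: {P1, Q1} is a vertex cover of size 2 (every listed pair touches it), so no matching can be larger.

2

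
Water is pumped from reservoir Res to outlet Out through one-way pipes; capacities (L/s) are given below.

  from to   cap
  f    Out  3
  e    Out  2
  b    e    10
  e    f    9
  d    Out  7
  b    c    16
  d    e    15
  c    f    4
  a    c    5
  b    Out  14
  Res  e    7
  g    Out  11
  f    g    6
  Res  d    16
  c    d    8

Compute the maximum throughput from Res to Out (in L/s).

Augment Res→d→Out: bottleneck 7, flow now 7.
Augment Res→e→Out: bottleneck 2, flow now 9.
Augment Res→e→f→Out: bottleneck 3, flow now 12.
Augment Res→e→f→g→Out: bottleneck 2, flow now 14.
Augment Res→d→e→f→g→Out: bottleneck 4, flow now 18.
No augmenting path remains; maximum flow = 18.
In the residual graph, reachable from Res: {Res, d, e}.
Min-cut edges: d→Out (7), e→f (9), e→Out (2); capacity 7 + 9 + 2 = 18.
This cut is saturated, so no flow can exceed 18.

18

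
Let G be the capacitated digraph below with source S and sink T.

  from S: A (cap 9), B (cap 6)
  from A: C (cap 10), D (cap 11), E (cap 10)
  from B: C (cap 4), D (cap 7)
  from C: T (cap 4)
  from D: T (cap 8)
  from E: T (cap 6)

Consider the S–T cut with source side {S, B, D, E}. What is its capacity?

27

Edges leaving {S, B, D, E}: S→A (9), B→C (4), D→T (8), E→T (6).
Cut capacity = 9 + 4 + 8 + 6 = 27.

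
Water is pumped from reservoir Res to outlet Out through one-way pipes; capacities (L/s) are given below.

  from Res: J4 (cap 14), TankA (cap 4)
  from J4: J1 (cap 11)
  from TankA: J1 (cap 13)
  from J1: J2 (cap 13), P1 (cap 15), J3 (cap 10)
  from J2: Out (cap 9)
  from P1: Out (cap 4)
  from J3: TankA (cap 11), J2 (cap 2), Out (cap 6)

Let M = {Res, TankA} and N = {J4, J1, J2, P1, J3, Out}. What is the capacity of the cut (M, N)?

Edges leaving {Res, TankA}: Res→J4 (14), TankA→J1 (13).
Cut capacity = 14 + 13 = 27.

27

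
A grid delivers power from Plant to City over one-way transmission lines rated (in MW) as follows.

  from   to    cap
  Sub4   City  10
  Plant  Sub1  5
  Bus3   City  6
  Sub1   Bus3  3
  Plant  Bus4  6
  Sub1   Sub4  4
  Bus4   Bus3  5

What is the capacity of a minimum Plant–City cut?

10

Augment Plant→Sub1→Sub4→City: bottleneck 4, flow now 4.
Augment Plant→Sub1→Bus3→City: bottleneck 1, flow now 5.
Augment Plant→Bus4→Bus3→City: bottleneck 5, flow now 10.
No augmenting path remains; maximum flow = 10.
By max-flow min-cut, the minimum cut capacity equals the max flow.
In the residual graph, reachable from Plant: {Plant, Bus4}.
Min-cut edges: Plant→Sub1 (5), Bus4→Bus3 (5); capacity 5 + 5 = 10.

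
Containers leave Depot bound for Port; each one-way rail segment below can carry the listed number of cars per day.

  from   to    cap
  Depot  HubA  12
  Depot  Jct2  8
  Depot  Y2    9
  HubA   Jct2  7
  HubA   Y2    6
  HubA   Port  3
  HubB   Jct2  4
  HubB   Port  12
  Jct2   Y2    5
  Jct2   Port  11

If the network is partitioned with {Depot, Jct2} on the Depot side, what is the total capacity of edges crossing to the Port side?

37

Edges leaving {Depot, Jct2}: Depot→HubA (12), Depot→Y2 (9), Jct2→Y2 (5), Jct2→Port (11).
Cut capacity = 12 + 9 + 5 + 11 = 37.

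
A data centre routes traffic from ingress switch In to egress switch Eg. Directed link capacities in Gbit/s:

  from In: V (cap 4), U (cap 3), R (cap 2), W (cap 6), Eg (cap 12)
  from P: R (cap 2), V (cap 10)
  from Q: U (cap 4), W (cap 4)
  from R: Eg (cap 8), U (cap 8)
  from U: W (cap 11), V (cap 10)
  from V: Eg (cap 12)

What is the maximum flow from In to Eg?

Augment In→Eg: bottleneck 12, flow now 12.
Augment In→R→Eg: bottleneck 2, flow now 14.
Augment In→V→Eg: bottleneck 4, flow now 18.
Augment In→U→V→Eg: bottleneck 3, flow now 21.
No augmenting path remains; maximum flow = 21.
In the residual graph, reachable from In: {In, W}.
Min-cut edges: In→R (2), In→U (3), In→V (4), In→Eg (12); capacity 2 + 3 + 4 + 12 = 21.
This cut is saturated, so no flow can exceed 21.

21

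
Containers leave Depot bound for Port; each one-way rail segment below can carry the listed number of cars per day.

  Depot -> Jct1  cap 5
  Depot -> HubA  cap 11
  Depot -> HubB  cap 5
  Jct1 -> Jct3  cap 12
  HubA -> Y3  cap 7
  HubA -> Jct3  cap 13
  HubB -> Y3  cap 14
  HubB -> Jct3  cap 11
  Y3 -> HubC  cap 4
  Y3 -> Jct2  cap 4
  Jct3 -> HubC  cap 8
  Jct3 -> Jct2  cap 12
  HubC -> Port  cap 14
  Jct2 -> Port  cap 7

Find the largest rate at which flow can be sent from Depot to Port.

19

Augment Depot→Jct1→Jct3→HubC→Port: bottleneck 5, flow now 5.
Augment Depot→HubA→Y3→HubC→Port: bottleneck 4, flow now 9.
Augment Depot→HubA→Y3→Jct2→Port: bottleneck 3, flow now 12.
Augment Depot→HubA→Jct3→HubC→Port: bottleneck 3, flow now 15.
Augment Depot→HubA→Jct3→Jct2→Port: bottleneck 1, flow now 16.
Augment Depot→HubB→Y3→Jct2→Port: bottleneck 1, flow now 17.
Augment Depot→HubB→Jct3→Jct2→Port: bottleneck 2, flow now 19.
No augmenting path remains; maximum flow = 19.
In the residual graph, reachable from Depot: {Depot, Jct1, HubA, HubB, Y3, Jct3, Jct2}.
Min-cut edges: Y3→HubC (4), Jct3→HubC (8), Jct2→Port (7); capacity 4 + 8 + 7 = 19.
This cut is saturated, so no flow can exceed 19.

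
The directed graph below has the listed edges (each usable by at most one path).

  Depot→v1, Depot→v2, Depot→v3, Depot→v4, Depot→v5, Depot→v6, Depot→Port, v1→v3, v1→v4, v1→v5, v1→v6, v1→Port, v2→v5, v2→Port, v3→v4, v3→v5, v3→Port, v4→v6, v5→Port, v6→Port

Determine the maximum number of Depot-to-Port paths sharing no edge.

6

Assign every edge capacity 1; by Menger, the answer equals the max flow.
Path Depot→Port (+1); total 1.
Path Depot→v1→Port (+1); total 2.
Path Depot→v2→Port (+1); total 3.
Path Depot→v3→Port (+1); total 4.
Path Depot→v5→Port (+1); total 5.
Path Depot→v6→Port (+1); total 6.
No residual Depot→Port path; max flow = 6.
Certifying cut of size 6: {Depot→Port, Depot→v1, Depot→v2, Depot→v3, Depot→v5, v6→Port}.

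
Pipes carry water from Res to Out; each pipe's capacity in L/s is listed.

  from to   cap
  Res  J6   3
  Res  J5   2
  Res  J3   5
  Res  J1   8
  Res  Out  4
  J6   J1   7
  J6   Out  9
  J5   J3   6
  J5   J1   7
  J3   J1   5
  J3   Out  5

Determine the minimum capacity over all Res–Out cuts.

Augment Res→Out: bottleneck 4, flow now 4.
Augment Res→J6→Out: bottleneck 3, flow now 7.
Augment Res→J3→Out: bottleneck 5, flow now 12.
No augmenting path remains; maximum flow = 12.
By max-flow min-cut, the minimum cut capacity equals the max flow.
In the residual graph, reachable from Res: {Res, J5, J3, J1}.
Min-cut edges: Res→J6 (3), Res→Out (4), J3→Out (5); capacity 3 + 4 + 5 = 12.

12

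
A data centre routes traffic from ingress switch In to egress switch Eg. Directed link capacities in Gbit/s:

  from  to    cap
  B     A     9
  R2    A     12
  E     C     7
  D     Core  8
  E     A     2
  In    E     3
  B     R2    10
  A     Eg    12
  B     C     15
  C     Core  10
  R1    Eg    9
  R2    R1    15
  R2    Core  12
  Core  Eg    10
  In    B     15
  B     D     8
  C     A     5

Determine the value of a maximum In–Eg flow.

Augment In→E→A→Eg: bottleneck 2, flow now 2.
Augment In→B→A→Eg: bottleneck 9, flow now 11.
Augment In→E→C→Core→Eg: bottleneck 1, flow now 12.
Augment In→B→D→Core→Eg: bottleneck 6, flow now 18.
No augmenting path remains; maximum flow = 18.
In the residual graph, reachable from In: {In}.
Min-cut edges: In→E (3), In→B (15); capacity 3 + 15 = 18.
This cut is saturated, so no flow can exceed 18.

18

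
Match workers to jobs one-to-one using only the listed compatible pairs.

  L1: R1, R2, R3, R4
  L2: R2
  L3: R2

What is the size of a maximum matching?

Unit-capacity flow: source→left, listed edges, right→sink; max matching = max flow.
Augmenting path L1→R1 (+1); matched 1.
Augmenting path L2→R2 (+1); matched 2.
No augmenting path remains; maximum matching = 2.
König certificate: {L1, R2} is a vertex cover of size 2 (every listed pair touches it), so no matching can be larger.

2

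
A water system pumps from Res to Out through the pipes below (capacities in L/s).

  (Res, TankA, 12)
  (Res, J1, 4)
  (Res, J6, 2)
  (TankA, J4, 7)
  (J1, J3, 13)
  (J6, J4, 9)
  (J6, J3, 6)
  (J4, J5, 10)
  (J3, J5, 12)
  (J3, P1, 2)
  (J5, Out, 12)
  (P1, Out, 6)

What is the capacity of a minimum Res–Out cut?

13

Augment Res→TankA→J4→J5→Out: bottleneck 7, flow now 7.
Augment Res→J1→J3→J5→Out: bottleneck 4, flow now 11.
Augment Res→J6→J4→J5→Out: bottleneck 1, flow now 12.
Augment Res→J6→J3→P1→Out: bottleneck 1, flow now 13.
No augmenting path remains; maximum flow = 13.
By max-flow min-cut, the minimum cut capacity equals the max flow.
In the residual graph, reachable from Res: {Res, TankA}.
Min-cut edges: Res→J1 (4), Res→J6 (2), TankA→J4 (7); capacity 4 + 2 + 7 = 13.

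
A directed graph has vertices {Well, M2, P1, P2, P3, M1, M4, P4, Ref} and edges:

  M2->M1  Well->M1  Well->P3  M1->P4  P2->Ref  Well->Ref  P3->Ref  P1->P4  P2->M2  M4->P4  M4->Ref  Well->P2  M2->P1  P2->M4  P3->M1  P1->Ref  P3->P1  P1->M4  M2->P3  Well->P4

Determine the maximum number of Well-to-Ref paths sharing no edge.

Assign every edge capacity 1; by Menger, the answer equals the max flow.
Path Well→Ref (+1); total 1.
Path Well→P2→Ref (+1); total 2.
Path Well→P3→Ref (+1); total 3.
No residual Well→Ref path; max flow = 3.
Certifying cut of size 3: {Well→P2, Well→P3, Well→Ref}.

3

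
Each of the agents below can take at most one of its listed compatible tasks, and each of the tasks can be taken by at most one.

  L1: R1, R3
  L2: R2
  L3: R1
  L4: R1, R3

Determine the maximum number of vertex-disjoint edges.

3

Unit-capacity flow: source→left, listed edges, right→sink; max matching = max flow.
Augmenting path L1→R1 (+1); matched 1.
Augmenting path L2→R2 (+1); matched 2.
Augmenting path L4→R3 (+1); matched 3.
No augmenting path remains; maximum matching = 3.
König certificate: {L2, R1, R3} is a vertex cover of size 3 (every listed pair touches it), so no matching can be larger.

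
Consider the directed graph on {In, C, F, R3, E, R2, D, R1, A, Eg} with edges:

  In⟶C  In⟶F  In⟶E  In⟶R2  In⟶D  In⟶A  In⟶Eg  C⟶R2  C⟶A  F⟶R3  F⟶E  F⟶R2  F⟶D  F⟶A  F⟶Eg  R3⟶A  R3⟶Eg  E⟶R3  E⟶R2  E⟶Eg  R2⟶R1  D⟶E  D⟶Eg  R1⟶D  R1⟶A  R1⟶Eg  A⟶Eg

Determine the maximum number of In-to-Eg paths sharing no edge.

6

Assign every edge capacity 1; by Menger, the answer equals the max flow.
Path In→Eg (+1); total 1.
Path In→F→Eg (+1); total 2.
Path In→E→Eg (+1); total 3.
Path In→D→Eg (+1); total 4.
Path In→A→Eg (+1); total 5.
Path In→R2→R1→Eg (+1); total 6.
No residual In→Eg path; max flow = 6.
Certifying cut of size 6: {A→Eg, In→D, In→E, In→Eg, In→F, R2→R1}.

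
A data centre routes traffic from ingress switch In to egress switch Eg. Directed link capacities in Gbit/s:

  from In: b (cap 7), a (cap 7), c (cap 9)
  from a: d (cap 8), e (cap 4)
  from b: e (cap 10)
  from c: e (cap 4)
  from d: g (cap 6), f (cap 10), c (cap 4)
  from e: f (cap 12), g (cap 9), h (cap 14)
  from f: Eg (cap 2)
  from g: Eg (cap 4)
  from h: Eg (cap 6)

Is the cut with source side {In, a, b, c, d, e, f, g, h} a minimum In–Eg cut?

Yes — it is a minimum cut (capacity 12).

Given cut capacity: 2 + 4 + 6 = 12.
Augment In→a→d→f→Eg: bottleneck 2, flow now 2.
Augment In→a→d→g→Eg: bottleneck 4, flow now 6.
Augment In→a→e→h→Eg: bottleneck 1, flow now 7.
Augment In→b→e→h→Eg: bottleneck 5, flow now 12.
No augmenting path remains; maximum flow = 12.
Cut capacity 12 equals the max flow, so it is a minimum cut.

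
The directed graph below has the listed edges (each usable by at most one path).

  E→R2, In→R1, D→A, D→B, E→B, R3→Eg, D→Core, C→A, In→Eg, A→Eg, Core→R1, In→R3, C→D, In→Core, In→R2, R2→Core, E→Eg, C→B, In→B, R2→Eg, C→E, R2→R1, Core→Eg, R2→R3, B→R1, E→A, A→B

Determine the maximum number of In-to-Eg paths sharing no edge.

Assign every edge capacity 1; by Menger, the answer equals the max flow.
Path In→Eg (+1); total 1.
Path In→R2→Eg (+1); total 2.
Path In→Core→Eg (+1); total 3.
Path In→R3→Eg (+1); total 4.
No residual In→Eg path; max flow = 4.
Certifying cut of size 4: {In→Core, In→Eg, In→R2, In→R3}.

4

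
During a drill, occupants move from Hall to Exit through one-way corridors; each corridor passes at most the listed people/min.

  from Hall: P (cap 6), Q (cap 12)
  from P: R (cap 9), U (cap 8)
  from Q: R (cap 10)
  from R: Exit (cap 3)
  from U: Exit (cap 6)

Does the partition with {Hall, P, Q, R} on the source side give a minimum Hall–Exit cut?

No — its capacity is 11, but the minimum cut has capacity 9.

Given cut capacity: 8 + 3 = 11.
Augment Hall→P→R→Exit: bottleneck 3, flow now 3.
Augment Hall→P→U→Exit: bottleneck 3, flow now 6.
Augment Hall→Q→R→P→U→Exit: bottleneck 3, flow now 9. (uses reverse residual edge)
No augmenting path remains; maximum flow = 9.
In the residual graph, reachable from Hall: {Hall, Q, R}.
Min-cut edges: Hall→P (6), R→Exit (3); capacity 6 + 3 = 9.
Cut capacity 11 exceeds the max flow 9, so it is not minimum.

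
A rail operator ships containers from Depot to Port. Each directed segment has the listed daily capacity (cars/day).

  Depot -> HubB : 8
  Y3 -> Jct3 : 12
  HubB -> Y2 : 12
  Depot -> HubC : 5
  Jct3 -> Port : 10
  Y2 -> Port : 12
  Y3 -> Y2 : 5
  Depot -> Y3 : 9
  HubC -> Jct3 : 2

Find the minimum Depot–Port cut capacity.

19

Augment Depot→Y3→Y2→Port: bottleneck 5, flow now 5.
Augment Depot→Y3→Jct3→Port: bottleneck 4, flow now 9.
Augment Depot→HubB→Y2→Port: bottleneck 7, flow now 16.
Augment Depot→HubC→Jct3→Port: bottleneck 2, flow now 18.
Augment Depot→HubB→Y2→Y3→Jct3→Port: bottleneck 1, flow now 19. (uses reverse residual edge)
No augmenting path remains; maximum flow = 19.
By max-flow min-cut, the minimum cut capacity equals the max flow.
In the residual graph, reachable from Depot: {Depot, HubC}.
Min-cut edges: Depot→Y3 (9), Depot→HubB (8), HubC→Jct3 (2); capacity 9 + 8 + 2 = 19.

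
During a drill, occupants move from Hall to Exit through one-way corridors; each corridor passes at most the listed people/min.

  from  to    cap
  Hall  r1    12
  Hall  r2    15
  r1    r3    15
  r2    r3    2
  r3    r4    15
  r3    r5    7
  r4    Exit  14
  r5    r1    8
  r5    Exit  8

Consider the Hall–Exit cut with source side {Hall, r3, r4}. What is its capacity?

Edges leaving {Hall, r3, r4}: Hall→r1 (12), Hall→r2 (15), r3→r5 (7), r4→Exit (14).
Cut capacity = 12 + 15 + 7 + 14 = 48.

48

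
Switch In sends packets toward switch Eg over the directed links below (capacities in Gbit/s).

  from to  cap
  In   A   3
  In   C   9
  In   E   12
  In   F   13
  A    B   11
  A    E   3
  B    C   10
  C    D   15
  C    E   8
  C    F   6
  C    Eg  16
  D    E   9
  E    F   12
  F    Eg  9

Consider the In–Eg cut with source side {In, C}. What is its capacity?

73

Edges leaving {In, C}: In→A (3), In→E (12), In→F (13), C→D (15), C→E (8), C→F (6), C→Eg (16).
Cut capacity = 3 + 12 + 13 + 15 + 8 + 6 + 16 = 73.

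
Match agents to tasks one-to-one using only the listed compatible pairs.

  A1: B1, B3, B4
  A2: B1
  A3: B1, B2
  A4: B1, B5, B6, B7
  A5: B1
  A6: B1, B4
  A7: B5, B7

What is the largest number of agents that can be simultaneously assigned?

6

Unit-capacity flow: source→left, listed edges, right→sink; max matching = max flow.
Augmenting path A1→B1 (+1); matched 1.
Augmenting path A3→B2 (+1); matched 2.
Augmenting path A4→B5 (+1); matched 3.
Augmenting path A6→B4 (+1); matched 4.
Augmenting path A7→B7 (+1); matched 5.
Augmenting path A2→B1→A1→B3 (+1); matched 6.
No augmenting path remains; maximum matching = 6.
König certificate: {A1, A3, A4, A6, A7, B1} is a vertex cover of size 6 (every listed pair touches it), so no matching can be larger.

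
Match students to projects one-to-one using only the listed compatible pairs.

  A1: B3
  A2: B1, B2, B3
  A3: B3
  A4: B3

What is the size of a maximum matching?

Unit-capacity flow: source→left, listed edges, right→sink; max matching = max flow.
Augmenting path A1→B3 (+1); matched 1.
Augmenting path A2→B1 (+1); matched 2.
No augmenting path remains; maximum matching = 2.
König certificate: {A2, B3} is a vertex cover of size 2 (every listed pair touches it), so no matching can be larger.

2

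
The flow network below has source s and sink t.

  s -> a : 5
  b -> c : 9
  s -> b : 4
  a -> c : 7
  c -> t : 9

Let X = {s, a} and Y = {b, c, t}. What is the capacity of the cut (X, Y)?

11

Edges leaving {s, a}: s→b (4), a→c (7).
Cut capacity = 4 + 7 = 11.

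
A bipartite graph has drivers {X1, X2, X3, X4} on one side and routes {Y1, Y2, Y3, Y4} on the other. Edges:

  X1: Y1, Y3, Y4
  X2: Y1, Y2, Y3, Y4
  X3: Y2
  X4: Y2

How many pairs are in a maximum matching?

3

Unit-capacity flow: source→left, listed edges, right→sink; max matching = max flow.
Augmenting path X1→Y1 (+1); matched 1.
Augmenting path X2→Y2 (+1); matched 2.
Augmenting path X3→Y2→X2→Y3 (+1); matched 3.
No augmenting path remains; maximum matching = 3.
König certificate: {X1, X2, Y2} is a vertex cover of size 3 (every listed pair touches it), so no matching can be larger.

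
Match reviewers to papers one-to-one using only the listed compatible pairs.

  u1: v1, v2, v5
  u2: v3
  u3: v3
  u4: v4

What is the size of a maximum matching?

Unit-capacity flow: source→left, listed edges, right→sink; max matching = max flow.
Augmenting path u1→v1 (+1); matched 1.
Augmenting path u2→v3 (+1); matched 2.
Augmenting path u4→v4 (+1); matched 3.
No augmenting path remains; maximum matching = 3.
König certificate: {u1, u4, v3} is a vertex cover of size 3 (every listed pair touches it), so no matching can be larger.

3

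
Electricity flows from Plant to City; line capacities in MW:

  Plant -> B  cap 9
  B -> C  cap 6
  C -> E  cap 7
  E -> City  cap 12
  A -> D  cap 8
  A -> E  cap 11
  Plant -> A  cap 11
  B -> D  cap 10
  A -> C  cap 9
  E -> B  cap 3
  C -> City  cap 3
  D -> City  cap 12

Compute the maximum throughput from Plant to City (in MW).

Augment Plant→A→C→City: bottleneck 3, flow now 3.
Augment Plant→A→D→City: bottleneck 8, flow now 11.
Augment Plant→B→D→City: bottleneck 4, flow now 15.
Augment Plant→B→C→E→City: bottleneck 5, flow now 20.
No augmenting path remains; maximum flow = 20.
In the residual graph, reachable from Plant: {Plant}.
Min-cut edges: Plant→A (11), Plant→B (9); capacity 11 + 9 = 20.
This cut is saturated, so no flow can exceed 20.

20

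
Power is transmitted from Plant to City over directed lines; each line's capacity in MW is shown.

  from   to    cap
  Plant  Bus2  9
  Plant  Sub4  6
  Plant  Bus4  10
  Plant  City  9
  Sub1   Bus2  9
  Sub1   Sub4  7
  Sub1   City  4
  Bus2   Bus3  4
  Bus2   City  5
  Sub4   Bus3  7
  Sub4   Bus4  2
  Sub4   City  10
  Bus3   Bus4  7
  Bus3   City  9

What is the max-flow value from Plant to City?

Augment Plant→City: bottleneck 9, flow now 9.
Augment Plant→Bus2→City: bottleneck 5, flow now 14.
Augment Plant→Sub4→City: bottleneck 6, flow now 20.
Augment Plant→Bus2→Bus3→City: bottleneck 4, flow now 24.
No augmenting path remains; maximum flow = 24.
In the residual graph, reachable from Plant: {Plant, Bus4}.
Min-cut edges: Plant→Bus2 (9), Plant→Sub4 (6), Plant→City (9); capacity 9 + 6 + 9 = 24.
This cut is saturated, so no flow can exceed 24.

24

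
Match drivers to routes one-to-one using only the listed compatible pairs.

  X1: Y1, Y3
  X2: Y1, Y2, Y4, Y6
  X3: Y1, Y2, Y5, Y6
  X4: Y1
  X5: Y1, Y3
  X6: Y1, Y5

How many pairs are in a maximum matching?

5

Unit-capacity flow: source→left, listed edges, right→sink; max matching = max flow.
Augmenting path X1→Y1 (+1); matched 1.
Augmenting path X2→Y2 (+1); matched 2.
Augmenting path X3→Y5 (+1); matched 3.
Augmenting path X5→Y3 (+1); matched 4.
Augmenting path X6→Y5→X3→Y6 (+1); matched 5.
No augmenting path remains; maximum matching = 5.
König certificate: {X2, X3, X6, Y1, Y3} is a vertex cover of size 5 (every listed pair touches it), so no matching can be larger.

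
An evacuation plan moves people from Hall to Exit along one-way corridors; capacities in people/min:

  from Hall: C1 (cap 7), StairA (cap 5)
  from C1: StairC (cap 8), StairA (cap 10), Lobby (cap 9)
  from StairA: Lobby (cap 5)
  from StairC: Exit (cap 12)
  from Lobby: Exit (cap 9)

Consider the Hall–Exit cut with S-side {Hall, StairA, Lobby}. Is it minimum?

No — its capacity is 16, but the minimum cut has capacity 12.

Given cut capacity: 7 + 9 = 16.
Augment Hall→C1→StairC→Exit: bottleneck 7, flow now 7.
Augment Hall→StairA→Lobby→Exit: bottleneck 5, flow now 12.
No augmenting path remains; maximum flow = 12.
In the residual graph, reachable from Hall: {Hall}.
Min-cut edges: Hall→C1 (7), Hall→StairA (5); capacity 7 + 5 = 12.
Cut capacity 16 exceeds the max flow 12, so it is not minimum.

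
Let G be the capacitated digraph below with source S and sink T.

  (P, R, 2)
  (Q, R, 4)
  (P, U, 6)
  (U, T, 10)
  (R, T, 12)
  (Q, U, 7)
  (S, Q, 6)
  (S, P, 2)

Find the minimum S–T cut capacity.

Augment S→P→R→T: bottleneck 2, flow now 2.
Augment S→Q→R→T: bottleneck 4, flow now 6.
Augment S→Q→U→T: bottleneck 2, flow now 8.
No augmenting path remains; maximum flow = 8.
By max-flow min-cut, the minimum cut capacity equals the max flow.
In the residual graph, reachable from S: {S}.
Min-cut edges: S→P (2), S→Q (6); capacity 2 + 6 = 8.

8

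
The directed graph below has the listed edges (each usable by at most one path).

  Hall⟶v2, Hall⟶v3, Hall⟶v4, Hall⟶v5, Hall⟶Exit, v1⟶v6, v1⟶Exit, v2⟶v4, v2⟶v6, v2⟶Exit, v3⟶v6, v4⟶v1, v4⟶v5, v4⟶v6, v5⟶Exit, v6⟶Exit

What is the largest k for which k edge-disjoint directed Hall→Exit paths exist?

Assign every edge capacity 1; by Menger, the answer equals the max flow.
Path Hall→Exit (+1); total 1.
Path Hall→v2→Exit (+1); total 2.
Path Hall→v5→Exit (+1); total 3.
Path Hall→v3→v6→Exit (+1); total 4.
Path Hall→v4→v1→Exit (+1); total 5.
No residual Hall→Exit path; max flow = 5.
Certifying cut of size 5: {Hall→Exit, Hall→v2, Hall→v3, Hall→v4, Hall→v5}.

5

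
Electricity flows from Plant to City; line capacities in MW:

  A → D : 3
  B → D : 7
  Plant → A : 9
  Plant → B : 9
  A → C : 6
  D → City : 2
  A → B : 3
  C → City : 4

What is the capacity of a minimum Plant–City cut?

6

Augment Plant→A→C→City: bottleneck 4, flow now 4.
Augment Plant→A→D→City: bottleneck 2, flow now 6.
No augmenting path remains; maximum flow = 6.
By max-flow min-cut, the minimum cut capacity equals the max flow.
In the residual graph, reachable from Plant: {Plant, A, B, C, D}.
Min-cut edges: C→City (4), D→City (2); capacity 4 + 2 = 6.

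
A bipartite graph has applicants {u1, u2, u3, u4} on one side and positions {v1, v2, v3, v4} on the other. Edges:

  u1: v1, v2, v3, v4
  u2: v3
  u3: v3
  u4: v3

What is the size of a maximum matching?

Unit-capacity flow: source→left, listed edges, right→sink; max matching = max flow.
Augmenting path u1→v1 (+1); matched 1.
Augmenting path u2→v3 (+1); matched 2.
No augmenting path remains; maximum matching = 2.
König certificate: {u1, v3} is a vertex cover of size 2 (every listed pair touches it), so no matching can be larger.

2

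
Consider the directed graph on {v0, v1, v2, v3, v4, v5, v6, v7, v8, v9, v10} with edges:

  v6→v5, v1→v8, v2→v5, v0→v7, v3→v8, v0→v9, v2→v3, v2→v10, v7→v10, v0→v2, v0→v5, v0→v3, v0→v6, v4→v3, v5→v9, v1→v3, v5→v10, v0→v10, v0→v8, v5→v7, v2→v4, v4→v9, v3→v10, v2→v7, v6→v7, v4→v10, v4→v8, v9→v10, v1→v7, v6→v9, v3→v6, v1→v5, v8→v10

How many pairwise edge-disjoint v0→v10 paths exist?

7

Assign every edge capacity 1; by Menger, the answer equals the max flow.
Path v0→v10 (+1); total 1.
Path v0→v2→v10 (+1); total 2.
Path v0→v3→v10 (+1); total 3.
Path v0→v5→v10 (+1); total 4.
Path v0→v7→v10 (+1); total 5.
Path v0→v8→v10 (+1); total 6.
Path v0→v9→v10 (+1); total 7.
No residual v0→v10 path; max flow = 7.
Certifying cut of size 7: {v0→v10, v0→v2, v0→v3, v0→v8, v5→v10, v7→v10, v9→v10}.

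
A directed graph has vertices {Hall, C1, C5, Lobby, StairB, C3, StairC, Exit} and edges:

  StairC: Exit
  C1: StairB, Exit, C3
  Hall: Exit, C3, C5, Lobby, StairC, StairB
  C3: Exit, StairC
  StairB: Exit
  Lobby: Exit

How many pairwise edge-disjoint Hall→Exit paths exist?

5

Assign every edge capacity 1; by Menger, the answer equals the max flow.
Path Hall→Exit (+1); total 1.
Path Hall→Lobby→Exit (+1); total 2.
Path Hall→StairB→Exit (+1); total 3.
Path Hall→C3→Exit (+1); total 4.
Path Hall→StairC→Exit (+1); total 5.
No residual Hall→Exit path; max flow = 5.
Certifying cut of size 5: {Hall→C3, Hall→Exit, Hall→Lobby, Hall→StairB, Hall→StairC}.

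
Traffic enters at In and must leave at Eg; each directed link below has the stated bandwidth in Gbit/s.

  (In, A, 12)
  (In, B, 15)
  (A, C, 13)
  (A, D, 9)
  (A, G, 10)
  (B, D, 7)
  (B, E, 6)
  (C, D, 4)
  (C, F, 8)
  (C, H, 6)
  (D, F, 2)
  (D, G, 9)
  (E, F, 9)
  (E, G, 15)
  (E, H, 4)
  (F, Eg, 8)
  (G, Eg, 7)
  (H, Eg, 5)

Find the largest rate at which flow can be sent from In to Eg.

Augment In→A→G→Eg: bottleneck 7, flow now 7.
Augment In→A→C→F→Eg: bottleneck 5, flow now 12.
Augment In→B→D→F→Eg: bottleneck 2, flow now 14.
Augment In→B→E→F→Eg: bottleneck 1, flow now 15.
Augment In→B→E→H→Eg: bottleneck 4, flow now 19.
Augment In→B→E→F→C→H→Eg: bottleneck 1, flow now 20. (uses reverse residual edge)
No augmenting path remains; maximum flow = 20.
In the residual graph, reachable from In: {In, A, B, C, D, E, F, G, H}.
Min-cut edges: F→Eg (8), G→Eg (7), H→Eg (5); capacity 8 + 7 + 5 = 20.
This cut is saturated, so no flow can exceed 20.

20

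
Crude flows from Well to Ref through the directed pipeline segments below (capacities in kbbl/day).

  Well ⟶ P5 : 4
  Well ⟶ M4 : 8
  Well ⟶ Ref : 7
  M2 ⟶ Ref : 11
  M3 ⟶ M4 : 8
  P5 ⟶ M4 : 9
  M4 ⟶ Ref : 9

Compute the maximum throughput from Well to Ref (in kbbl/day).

16

Augment Well→Ref: bottleneck 7, flow now 7.
Augment Well→M4→Ref: bottleneck 8, flow now 15.
Augment Well→P5→M4→Ref: bottleneck 1, flow now 16.
No augmenting path remains; maximum flow = 16.
In the residual graph, reachable from Well: {Well, P5, M4}.
Min-cut edges: Well→Ref (7), M4→Ref (9); capacity 7 + 9 = 16.
This cut is saturated, so no flow can exceed 16.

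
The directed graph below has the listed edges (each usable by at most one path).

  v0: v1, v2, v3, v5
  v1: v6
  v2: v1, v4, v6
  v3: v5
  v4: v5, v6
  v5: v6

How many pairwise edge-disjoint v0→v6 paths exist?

Assign every edge capacity 1; by Menger, the answer equals the max flow.
Path v0→v1→v6 (+1); total 1.
Path v0→v2→v6 (+1); total 2.
Path v0→v5→v6 (+1); total 3.
No residual v0→v6 path; max flow = 3.
Certifying cut of size 3: {v0→v1, v0→v2, v5→v6}.

3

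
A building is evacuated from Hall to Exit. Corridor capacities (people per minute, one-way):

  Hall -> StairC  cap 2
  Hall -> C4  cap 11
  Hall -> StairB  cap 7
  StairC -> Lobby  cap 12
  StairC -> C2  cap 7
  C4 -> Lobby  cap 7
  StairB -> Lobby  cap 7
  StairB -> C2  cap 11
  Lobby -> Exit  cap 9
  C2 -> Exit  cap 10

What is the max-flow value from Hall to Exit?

Augment Hall→StairC→Lobby→Exit: bottleneck 2, flow now 2.
Augment Hall→C4→Lobby→Exit: bottleneck 7, flow now 9.
Augment Hall→StairB→C2→Exit: bottleneck 7, flow now 16.
No augmenting path remains; maximum flow = 16.
In the residual graph, reachable from Hall: {Hall, C4}.
Min-cut edges: Hall→StairC (2), Hall→StairB (7), C4→Lobby (7); capacity 2 + 7 + 7 = 16.
This cut is saturated, so no flow can exceed 16.

16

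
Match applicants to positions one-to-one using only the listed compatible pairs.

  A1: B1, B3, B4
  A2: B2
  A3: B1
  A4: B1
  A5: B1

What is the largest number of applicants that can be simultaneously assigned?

Unit-capacity flow: source→left, listed edges, right→sink; max matching = max flow.
Augmenting path A1→B1 (+1); matched 1.
Augmenting path A2→B2 (+1); matched 2.
Augmenting path A3→B1→A1→B3 (+1); matched 3.
No augmenting path remains; maximum matching = 3.
König certificate: {A1, A2, B1} is a vertex cover of size 3 (every listed pair touches it), so no matching can be larger.

3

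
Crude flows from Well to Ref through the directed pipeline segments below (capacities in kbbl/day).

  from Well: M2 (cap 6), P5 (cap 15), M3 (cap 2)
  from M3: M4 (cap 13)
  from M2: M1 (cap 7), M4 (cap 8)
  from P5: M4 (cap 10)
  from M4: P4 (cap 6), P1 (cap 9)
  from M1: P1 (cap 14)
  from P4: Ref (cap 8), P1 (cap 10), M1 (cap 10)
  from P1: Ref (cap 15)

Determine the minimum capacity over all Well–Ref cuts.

Augment Well→M3→M4→P4→Ref: bottleneck 2, flow now 2.
Augment Well→M2→M4→P4→Ref: bottleneck 4, flow now 6.
Augment Well→M2→M4→P1→Ref: bottleneck 2, flow now 8.
Augment Well→P5→M4→P1→Ref: bottleneck 7, flow now 15.
Augment Well→P5→M4→M2→M1→P1→Ref: bottleneck 3, flow now 18. (uses reverse residual edge)
No augmenting path remains; maximum flow = 18.
By max-flow min-cut, the minimum cut capacity equals the max flow.
In the residual graph, reachable from Well: {Well, P5}.
Min-cut edges: Well→M3 (2), Well→M2 (6), P5→M4 (10); capacity 2 + 6 + 10 = 18.

18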